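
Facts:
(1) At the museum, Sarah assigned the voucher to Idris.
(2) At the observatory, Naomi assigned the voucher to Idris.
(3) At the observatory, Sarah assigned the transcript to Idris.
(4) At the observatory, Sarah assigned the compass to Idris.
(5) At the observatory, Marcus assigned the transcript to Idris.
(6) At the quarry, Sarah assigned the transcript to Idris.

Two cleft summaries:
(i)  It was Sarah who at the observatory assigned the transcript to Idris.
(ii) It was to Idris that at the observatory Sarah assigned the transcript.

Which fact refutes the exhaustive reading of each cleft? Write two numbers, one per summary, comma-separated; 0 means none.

5, 0

(i): focus "Sarah". Looking for the transcript as thing and Idris as recipient and at the observatory as setting with some other agent — fact (5) has Marcus there. Refuted.
(ii): focus "Idris". No fact shares Sarah as agent and the transcript as thing and at the observatory as setting with a different recipient. 0.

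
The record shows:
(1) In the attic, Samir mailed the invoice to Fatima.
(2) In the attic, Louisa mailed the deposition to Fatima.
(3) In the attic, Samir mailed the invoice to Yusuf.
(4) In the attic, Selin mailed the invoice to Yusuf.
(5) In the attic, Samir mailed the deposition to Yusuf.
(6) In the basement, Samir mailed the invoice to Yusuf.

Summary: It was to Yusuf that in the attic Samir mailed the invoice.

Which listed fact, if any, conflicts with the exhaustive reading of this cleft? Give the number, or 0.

Focus of the cleft: "Yusuf" (the recipient). Presupposed background: same agent, thing, setting (Samir / the invoice / in the attic).
Exhaustivity: Yusuf is the only recipient satisfying that background.
Fact (1) shares the background but with recipient = Fatima; exhaustivity is violated.

1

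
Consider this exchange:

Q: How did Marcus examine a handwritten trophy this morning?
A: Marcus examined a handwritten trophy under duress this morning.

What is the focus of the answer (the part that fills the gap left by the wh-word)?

The wh-word "how" asks about the manner.
In the answer, "Marcus", "a handwritten trophy" and "this morning" are given — repeated from the question.
The constituent filling the manner gap is "under duress"; that is the focus and would carry nuclear stress.

under duress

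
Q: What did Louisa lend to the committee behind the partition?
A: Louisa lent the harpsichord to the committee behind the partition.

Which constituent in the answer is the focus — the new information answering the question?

The wh-word "what" asks about the direct object.
In the answer, "Louisa", "to the committee" and "behind the partition" are given — repeated from the question.
The constituent filling the direct object gap is "the harpsichord"; that is the focus and would carry nuclear stress.

the harpsichord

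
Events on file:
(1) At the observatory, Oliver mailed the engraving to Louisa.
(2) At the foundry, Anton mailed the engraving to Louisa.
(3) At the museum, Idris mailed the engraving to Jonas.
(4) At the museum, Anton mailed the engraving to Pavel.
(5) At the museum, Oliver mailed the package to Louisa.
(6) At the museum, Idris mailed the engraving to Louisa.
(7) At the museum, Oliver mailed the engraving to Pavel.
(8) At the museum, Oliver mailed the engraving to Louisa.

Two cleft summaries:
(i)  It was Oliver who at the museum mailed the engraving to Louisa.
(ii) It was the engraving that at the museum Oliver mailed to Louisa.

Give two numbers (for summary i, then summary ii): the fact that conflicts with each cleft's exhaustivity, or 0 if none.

Summary (i) focuses "Oliver" (the agent); background the engraving as thing and Louisa as recipient and at the museum as setting. Fact (6) matches that background with agent = Idris — refutes (i).
Summary (ii) focuses "the engraving" (the thing); background Oliver as agent and Louisa as recipient and at the museum as setting. Fact (5) matches that background with thing = the package — refutes (ii).

6, 5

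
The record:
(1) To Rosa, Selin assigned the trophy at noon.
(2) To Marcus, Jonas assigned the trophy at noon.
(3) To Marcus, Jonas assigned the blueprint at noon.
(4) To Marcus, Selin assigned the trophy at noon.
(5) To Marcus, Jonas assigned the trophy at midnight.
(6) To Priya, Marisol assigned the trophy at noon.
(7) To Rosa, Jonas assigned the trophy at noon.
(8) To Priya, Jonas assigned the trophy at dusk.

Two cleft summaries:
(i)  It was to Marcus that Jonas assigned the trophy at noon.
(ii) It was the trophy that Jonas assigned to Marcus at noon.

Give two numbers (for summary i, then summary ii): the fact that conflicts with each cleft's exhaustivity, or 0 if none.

Summary (i) focuses "Marcus" (the recipient); background same agent, thing, setting (Jonas / the trophy / at noon). Fact (7) matches that background with recipient = Rosa — refutes (i).
Summary (ii) focuses "the trophy" (the thing); background same agent, recipient, setting (Jonas / Marcus / at noon). Fact (3) matches that background with thing = the blueprint — refutes (ii).

7, 3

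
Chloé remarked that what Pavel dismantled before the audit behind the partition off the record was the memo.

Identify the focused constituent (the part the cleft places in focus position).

the memo

In a pseudo-cleft "What ... was X", the post-copular constituent X is the focus.
Here the focus is "the memo". The backgrounded (presupposed) material includes "Pavel", "behind the partition", "off the record" and "before the audit".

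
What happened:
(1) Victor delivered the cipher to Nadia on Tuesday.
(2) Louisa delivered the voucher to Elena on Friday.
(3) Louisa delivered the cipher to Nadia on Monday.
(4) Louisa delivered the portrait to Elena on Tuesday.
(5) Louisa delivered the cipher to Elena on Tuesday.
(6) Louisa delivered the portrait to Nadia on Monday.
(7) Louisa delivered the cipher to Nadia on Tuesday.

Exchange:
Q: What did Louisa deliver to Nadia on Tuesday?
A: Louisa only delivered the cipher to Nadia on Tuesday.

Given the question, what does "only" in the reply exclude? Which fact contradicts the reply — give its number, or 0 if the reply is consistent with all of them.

The question "What did ...?" targets the thing, so in the reply the focus falls on "the cipher".
So "only" ranges over things; the rest (Louisa as agent and Nadia as recipient and on Tuesday as setting) is presupposed.
No listed fact shares that background with another thing. Nothing contradicts the reply.
(Fact (5) would refute a reading with focus on the recipient — but that is not what the question asks.)

0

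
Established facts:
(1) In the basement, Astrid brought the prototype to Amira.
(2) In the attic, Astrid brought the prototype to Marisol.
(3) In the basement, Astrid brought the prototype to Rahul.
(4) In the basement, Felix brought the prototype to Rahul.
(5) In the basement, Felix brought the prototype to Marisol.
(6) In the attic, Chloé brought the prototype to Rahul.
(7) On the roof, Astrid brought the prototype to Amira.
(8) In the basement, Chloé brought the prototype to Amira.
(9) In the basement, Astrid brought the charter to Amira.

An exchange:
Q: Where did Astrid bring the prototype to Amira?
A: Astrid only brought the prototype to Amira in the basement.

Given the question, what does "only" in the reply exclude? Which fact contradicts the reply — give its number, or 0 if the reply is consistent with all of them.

Answering "Where did ...?" puts focus on the setting — here, "in the basement".
"Only" then excludes alternative settings while the background — Astrid as agent and the prototype as thing and Amira as recipient — is held fixed.
Fact (7) keeps Astrid as agent and the prototype as thing and Amira as recipient but has setting = on the roof; that refutes the reply.
(Fact (9) would refute a reading with focus on the thing — but that is not what the question asks.)

7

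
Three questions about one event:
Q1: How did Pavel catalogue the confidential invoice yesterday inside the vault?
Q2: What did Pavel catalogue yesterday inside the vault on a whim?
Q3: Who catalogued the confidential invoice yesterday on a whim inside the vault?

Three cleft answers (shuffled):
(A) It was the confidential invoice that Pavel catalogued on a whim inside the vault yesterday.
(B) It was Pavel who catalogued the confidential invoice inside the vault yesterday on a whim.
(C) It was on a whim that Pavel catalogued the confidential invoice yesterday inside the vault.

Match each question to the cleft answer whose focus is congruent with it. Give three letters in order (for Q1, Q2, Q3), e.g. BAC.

Q1 asks about the manner; cleft (C) focuses "on a whim", which is the manner — so Q1 → C.
Q2 asks about the direct object; cleft (A) focuses "the confidential invoice", which is the direct object — so Q2 → A.
Q3 asks about the subject (agent); cleft (B) focuses "Pavel", which is the subject (agent) — so Q3 → B.
Mapping: Q1→C, Q2→A, Q3→B.

CAB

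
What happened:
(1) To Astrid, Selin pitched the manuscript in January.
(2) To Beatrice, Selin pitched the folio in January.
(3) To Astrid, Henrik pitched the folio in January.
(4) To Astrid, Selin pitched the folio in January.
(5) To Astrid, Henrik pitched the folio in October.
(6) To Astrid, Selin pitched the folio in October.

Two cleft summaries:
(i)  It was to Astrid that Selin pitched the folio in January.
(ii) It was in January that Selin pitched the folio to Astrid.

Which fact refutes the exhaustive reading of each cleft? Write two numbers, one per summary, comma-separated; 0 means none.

Summary (i) focuses "Astrid" (the recipient); background Selin as agent and the folio as thing and in January as setting. Fact (2) matches that background with recipient = Beatrice — refutes (i).
Summary (ii) focuses "in January" (the setting); background Selin as agent and the folio as thing and Astrid as recipient. Fact (6) matches that background with setting = in October — refutes (ii).

2, 6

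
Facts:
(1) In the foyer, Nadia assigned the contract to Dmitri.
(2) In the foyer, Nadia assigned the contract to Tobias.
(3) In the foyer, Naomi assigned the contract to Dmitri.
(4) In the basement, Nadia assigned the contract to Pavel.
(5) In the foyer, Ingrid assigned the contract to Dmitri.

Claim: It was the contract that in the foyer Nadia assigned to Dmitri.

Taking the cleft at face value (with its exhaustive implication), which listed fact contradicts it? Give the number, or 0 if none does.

The cleft puts "the contract" in focus and presupposes the open proposition with same agent, recipient, setting (Nadia / Dmitri / in the foyer).
Exhaustivity: the contract is the only thing satisfying that background.
No listed fact matches the background with a different thing. Exhaustivity holds.

0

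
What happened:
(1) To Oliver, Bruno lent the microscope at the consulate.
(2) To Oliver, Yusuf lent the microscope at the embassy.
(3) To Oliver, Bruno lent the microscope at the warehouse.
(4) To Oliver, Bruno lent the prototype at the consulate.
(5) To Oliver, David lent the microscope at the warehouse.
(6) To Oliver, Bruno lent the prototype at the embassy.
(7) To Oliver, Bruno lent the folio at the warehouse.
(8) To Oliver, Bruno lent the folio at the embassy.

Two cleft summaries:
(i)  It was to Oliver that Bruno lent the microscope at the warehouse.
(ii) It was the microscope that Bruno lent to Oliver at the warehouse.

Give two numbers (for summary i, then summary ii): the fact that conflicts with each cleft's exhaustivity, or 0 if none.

Summary (i) focuses "Oliver" (the recipient); background Bruno as agent and the microscope as thing and at the warehouse as setting. No fact matches that background with a different recipient, so 0.
Summary (ii) focuses "the microscope" (the thing); background Bruno as agent and Oliver as recipient and at the warehouse as setting. Fact (7) matches that background with thing = the folio — refutes (ii).

0, 7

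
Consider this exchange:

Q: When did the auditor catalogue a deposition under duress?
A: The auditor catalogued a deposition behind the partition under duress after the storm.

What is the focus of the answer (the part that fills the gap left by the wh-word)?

The wh-word "when" asks about the time.
In the answer, "the auditor", "a deposition" and "under duress" are given — repeated from the question.
"behind the partition" is also new, but it specifies the location, which is not what the question asks about — so it is not the focus.
The constituent filling the time gap is "after the storm"; that is the focus.

after the storm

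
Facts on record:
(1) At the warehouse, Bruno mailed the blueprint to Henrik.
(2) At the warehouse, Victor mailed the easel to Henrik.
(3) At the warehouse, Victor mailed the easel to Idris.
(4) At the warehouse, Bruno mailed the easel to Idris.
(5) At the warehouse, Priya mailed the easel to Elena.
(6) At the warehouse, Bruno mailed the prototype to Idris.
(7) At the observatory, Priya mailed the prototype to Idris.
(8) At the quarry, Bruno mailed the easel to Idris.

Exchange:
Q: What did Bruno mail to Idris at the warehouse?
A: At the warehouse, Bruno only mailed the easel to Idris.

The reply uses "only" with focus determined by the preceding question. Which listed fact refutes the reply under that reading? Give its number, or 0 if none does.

6

The question "What did ...?" targets the thing, so in the reply the focus falls on "the easel".
"Only" then excludes alternative things while the background — Bruno as agent and Idris as recipient and at the warehouse as setting — is held fixed.
Fact (6) keeps Bruno as agent and Idris as recipient and at the warehouse as setting but has thing = the prototype; that refutes the reply.
(Fact (8) would refute a reading with focus on the setting — but that is not what the question asks.)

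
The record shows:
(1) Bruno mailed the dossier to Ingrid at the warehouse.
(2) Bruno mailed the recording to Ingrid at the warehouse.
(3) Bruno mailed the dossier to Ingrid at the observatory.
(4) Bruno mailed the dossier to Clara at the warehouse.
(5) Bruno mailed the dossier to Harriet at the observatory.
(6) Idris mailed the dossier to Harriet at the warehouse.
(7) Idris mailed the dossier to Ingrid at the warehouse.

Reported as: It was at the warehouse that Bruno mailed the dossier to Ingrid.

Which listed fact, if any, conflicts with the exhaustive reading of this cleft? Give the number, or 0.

Focus of the cleft: "at the warehouse" (the setting). Presupposed background: agent = Bruno, thing = the dossier, recipient = Ingrid.
Exhaustivity: at the warehouse is the only setting satisfying that background.
But fact (3) also has agent = Bruno, thing = the dossier, recipient = Ingrid, with setting = at the observatory — so the exhaustive reading fails.

3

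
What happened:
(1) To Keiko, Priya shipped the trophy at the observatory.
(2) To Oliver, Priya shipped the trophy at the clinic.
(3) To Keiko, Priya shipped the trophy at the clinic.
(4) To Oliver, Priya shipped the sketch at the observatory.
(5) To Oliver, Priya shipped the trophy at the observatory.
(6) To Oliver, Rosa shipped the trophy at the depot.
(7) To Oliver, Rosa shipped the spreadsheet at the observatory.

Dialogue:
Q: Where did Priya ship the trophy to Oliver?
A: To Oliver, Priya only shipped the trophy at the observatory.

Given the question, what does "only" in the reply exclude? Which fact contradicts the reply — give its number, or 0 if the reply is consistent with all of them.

2

Answering "Where did ...?" puts focus on the setting — here, "at the observatory".
"Only" then excludes alternative settings while the background — Priya as agent and the trophy as thing and Oliver as recipient — is held fixed.
Fact (2) shares the background with a different setting (at the clinic) — counterexample.
(Fact (4) would refute a reading with focus on the thing — but that is not what the question asks.)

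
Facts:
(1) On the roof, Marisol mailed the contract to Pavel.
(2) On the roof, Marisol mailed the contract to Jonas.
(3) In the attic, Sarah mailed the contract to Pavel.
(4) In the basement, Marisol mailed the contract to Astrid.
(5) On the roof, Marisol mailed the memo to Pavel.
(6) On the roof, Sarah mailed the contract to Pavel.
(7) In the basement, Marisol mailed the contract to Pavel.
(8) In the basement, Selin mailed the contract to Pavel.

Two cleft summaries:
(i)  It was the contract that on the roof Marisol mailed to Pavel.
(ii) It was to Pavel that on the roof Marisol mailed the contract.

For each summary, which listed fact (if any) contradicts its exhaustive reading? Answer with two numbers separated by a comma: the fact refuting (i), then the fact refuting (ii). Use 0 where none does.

5, 2

(i): focus "the contract". Looking for Marisol as agent and Pavel as recipient and on the roof as setting with some other thing — fact (5) has the memo there. Refuted.
(ii): focus "Pavel". Looking for Marisol as agent and the contract as thing and on the roof as setting with some other recipient — fact (2) has Jonas there. Refuted.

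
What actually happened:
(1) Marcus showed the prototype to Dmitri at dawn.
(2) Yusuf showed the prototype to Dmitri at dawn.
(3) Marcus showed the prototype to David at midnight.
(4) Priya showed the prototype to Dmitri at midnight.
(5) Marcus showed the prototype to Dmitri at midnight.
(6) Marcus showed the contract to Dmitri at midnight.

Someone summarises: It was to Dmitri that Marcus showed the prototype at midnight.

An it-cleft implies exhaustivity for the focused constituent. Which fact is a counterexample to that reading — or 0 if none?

The cleft puts "Dmitri" in focus and presupposes the open proposition with same agent, thing, setting (Marcus / the prototype / at midnight).
Exhaustivity: Dmitri is the only recipient satisfying that background.
But fact (3) also has same agent, thing, setting (Marcus / the prototype / at midnight), with recipient = David — so the exhaustive reading fails.

3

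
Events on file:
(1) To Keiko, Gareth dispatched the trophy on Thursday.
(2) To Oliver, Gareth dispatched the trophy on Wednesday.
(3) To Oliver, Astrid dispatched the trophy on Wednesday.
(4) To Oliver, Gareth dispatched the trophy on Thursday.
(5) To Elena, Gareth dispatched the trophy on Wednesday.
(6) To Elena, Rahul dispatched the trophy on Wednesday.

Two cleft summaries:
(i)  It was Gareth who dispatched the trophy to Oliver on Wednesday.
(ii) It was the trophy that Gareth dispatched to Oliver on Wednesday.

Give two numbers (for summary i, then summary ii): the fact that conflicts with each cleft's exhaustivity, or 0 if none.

(i): focus "Gareth". Looking for same thing, recipient, setting (the trophy / Oliver / on Wednesday) with some other agent — fact (3) has Astrid there. Refuted.
(ii): focus "the trophy". No fact shares same agent, recipient, setting (Gareth / Oliver / on Wednesday) with a different thing. 0.

3, 0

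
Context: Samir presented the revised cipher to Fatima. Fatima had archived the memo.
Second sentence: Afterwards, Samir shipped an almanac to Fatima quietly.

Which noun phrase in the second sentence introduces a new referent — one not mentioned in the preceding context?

"Samir" and "Fatima" in the second sentence are given — already mentioned in the context.
"an almanac" has no antecedent in the context; it is discourse-new (the indefinite article also signals a new referent).

an almanac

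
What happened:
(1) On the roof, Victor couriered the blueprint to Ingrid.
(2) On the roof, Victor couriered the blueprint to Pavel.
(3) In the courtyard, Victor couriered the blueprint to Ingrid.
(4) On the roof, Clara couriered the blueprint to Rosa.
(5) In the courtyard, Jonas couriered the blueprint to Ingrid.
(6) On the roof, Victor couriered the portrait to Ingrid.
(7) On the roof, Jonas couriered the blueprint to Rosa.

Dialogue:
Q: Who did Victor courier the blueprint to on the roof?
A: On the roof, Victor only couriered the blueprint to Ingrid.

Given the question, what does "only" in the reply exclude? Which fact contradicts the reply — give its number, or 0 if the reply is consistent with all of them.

The question "Who did ... to ...?" targets the recipient, so in the reply the focus falls on "Ingrid".
"Only" then excludes alternative recipients while the background — same agent, thing, setting (Victor / the blueprint / on the roof) — is held fixed.
Fact (2) shares the background with a different recipient (Pavel) — counterexample.
(Fact (3) would refute a reading with focus on the setting — but that is not what the question asks.)

2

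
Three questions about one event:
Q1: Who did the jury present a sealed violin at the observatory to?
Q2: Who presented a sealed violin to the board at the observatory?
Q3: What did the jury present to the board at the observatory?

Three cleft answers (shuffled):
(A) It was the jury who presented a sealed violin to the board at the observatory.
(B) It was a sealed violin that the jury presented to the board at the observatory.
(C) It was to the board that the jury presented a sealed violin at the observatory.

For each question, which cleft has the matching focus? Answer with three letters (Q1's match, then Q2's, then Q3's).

Q1 asks about the recipient; cleft (C) focuses "to the board", which is the recipient — so Q1 → C.
Q2 asks about the subject (agent); cleft (A) focuses "the jury", which is the subject (agent) — so Q2 → A.
Q3 asks about the direct object; cleft (B) focuses "a sealed violin", which is the direct object — so Q3 → B.
Mapping: Q1→C, Q2→A, Q3→B.

CAB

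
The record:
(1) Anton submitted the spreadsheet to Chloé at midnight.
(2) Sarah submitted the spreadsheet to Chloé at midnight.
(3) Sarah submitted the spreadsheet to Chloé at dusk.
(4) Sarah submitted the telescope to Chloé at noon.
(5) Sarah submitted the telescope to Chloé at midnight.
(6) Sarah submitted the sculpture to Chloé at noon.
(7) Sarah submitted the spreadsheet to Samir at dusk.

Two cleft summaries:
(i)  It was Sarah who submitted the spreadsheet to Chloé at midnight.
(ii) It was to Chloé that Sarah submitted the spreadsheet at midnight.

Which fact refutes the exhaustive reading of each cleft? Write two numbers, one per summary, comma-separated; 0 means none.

Summary (i) focuses "Sarah" (the agent); background same thing, recipient, setting (the spreadsheet / Chloé / at midnight). Fact (1) matches that background with agent = Anton — refutes (i).
Summary (ii) focuses "Chloé" (the recipient); background same agent, thing, setting (Sarah / the spreadsheet / at midnight). No fact matches that background with a different recipient, so 0.

1, 0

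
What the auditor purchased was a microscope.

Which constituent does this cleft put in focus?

In a pseudo-cleft "What ... was X", the post-copular constituent X is the focus.
Here the focus is "a microscope". The backgrounded (presupposed) material includes "the auditor".

a microscope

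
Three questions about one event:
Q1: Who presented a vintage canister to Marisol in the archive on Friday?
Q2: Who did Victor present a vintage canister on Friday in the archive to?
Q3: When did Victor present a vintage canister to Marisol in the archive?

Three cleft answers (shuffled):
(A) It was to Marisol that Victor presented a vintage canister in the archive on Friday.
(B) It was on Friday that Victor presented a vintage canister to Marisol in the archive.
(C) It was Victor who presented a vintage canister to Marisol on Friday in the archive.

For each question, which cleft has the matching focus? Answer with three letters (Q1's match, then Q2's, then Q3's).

CAB

Q1 asks about the subject (agent); cleft (C) focuses "Victor", which is the subject (agent) — so Q1 → C.
Q2 asks about the recipient; cleft (A) focuses "to Marisol", which is the recipient — so Q2 → A.
Q3 asks about the time; cleft (B) focuses "on Friday", which is the time — so Q3 → B.
Mapping: Q1→C, Q2→A, Q3→B.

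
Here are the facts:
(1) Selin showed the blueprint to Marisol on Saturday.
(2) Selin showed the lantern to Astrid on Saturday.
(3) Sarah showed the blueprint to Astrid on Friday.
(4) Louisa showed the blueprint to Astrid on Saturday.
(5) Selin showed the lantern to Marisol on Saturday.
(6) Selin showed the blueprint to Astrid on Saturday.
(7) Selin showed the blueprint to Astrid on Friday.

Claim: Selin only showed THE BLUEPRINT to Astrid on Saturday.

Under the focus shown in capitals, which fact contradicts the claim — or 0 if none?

2

The capitals mark "the blueprint" as focus. So "only" rules out other things, with the rest (same agent, recipient, setting (Selin / Astrid / on Saturday)) as background.
Fact (2) shares the background but differs in thing (the lantern) — a counterexample.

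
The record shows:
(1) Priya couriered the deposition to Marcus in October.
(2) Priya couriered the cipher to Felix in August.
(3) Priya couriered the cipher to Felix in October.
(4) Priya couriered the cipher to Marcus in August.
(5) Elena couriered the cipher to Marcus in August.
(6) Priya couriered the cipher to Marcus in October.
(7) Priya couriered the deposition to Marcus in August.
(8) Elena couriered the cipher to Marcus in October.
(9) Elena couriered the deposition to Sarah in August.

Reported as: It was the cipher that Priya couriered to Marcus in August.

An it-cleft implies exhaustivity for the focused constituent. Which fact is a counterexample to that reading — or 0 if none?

7

Focus of the cleft: "the cipher" (the thing). Presupposed background: agent = Priya, recipient = Marcus, setting = in August.
Exhaustivity: the cipher is the only thing satisfying that background.
Fact (7) shares the background but with thing = the deposition; exhaustivity is violated.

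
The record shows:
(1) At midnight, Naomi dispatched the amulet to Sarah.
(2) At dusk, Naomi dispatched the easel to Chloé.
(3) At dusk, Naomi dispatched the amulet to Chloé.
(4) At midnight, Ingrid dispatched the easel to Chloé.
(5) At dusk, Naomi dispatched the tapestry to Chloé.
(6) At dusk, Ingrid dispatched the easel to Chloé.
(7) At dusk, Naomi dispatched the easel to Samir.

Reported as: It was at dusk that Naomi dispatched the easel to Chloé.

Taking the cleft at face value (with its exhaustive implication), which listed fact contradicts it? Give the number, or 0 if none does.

Focus of the cleft: "at dusk" (the setting). Presupposed background: Naomi as agent and the easel as thing and Chloé as recipient.
Exhaustivity: at dusk is the only setting satisfying that background.
No listed fact matches the background with a different setting. Exhaustivity holds.

0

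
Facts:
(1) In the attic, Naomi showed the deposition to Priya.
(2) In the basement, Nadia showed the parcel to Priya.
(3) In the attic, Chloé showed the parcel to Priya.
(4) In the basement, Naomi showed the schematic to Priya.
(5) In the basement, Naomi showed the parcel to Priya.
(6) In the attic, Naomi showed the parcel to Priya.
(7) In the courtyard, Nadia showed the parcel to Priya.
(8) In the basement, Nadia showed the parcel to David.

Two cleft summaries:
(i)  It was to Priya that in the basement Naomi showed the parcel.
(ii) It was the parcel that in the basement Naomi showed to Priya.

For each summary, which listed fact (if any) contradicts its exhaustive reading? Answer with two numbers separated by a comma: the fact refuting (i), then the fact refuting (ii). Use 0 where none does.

(i): focus "Priya". No fact shares same agent, thing, setting (Naomi / the parcel / in the basement) with a different recipient. 0.
(ii): focus "the parcel". Looking for same agent, recipient, setting (Naomi / Priya / in the basement) with some other thing — fact (4) has the schematic there. Refuted.

0, 4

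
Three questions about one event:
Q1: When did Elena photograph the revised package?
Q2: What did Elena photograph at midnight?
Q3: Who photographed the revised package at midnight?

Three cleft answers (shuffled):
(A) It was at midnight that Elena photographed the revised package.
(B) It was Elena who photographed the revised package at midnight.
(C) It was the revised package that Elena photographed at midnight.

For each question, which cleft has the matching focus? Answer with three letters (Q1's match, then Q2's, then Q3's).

ACB

Q1 asks about the time; cleft (A) focuses "at midnight", which is the time — so Q1 → A.
Q2 asks about the direct object; cleft (C) focuses "the revised package", which is the direct object — so Q2 → C.
Q3 asks about the subject (agent); cleft (B) focuses "Elena", which is the subject (agent) — so Q3 → B.
Mapping: Q1→A, Q2→C, Q3→B.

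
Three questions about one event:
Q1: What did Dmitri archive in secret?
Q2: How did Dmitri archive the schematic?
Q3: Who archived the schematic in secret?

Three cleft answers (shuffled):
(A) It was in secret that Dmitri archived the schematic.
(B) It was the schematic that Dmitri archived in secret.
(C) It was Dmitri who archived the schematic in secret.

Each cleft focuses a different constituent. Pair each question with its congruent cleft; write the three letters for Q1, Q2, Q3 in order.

Q1 asks about the direct object; cleft (B) focuses "the schematic", which is the direct object — so Q1 → B.
Q2 asks about the manner; cleft (A) focuses "in secret", which is the manner — so Q2 → A.
Q3 asks about the subject (agent); cleft (C) focuses "Dmitri", which is the subject (agent) — so Q3 → C.
Mapping: Q1→B, Q2→A, Q3→C.

BAC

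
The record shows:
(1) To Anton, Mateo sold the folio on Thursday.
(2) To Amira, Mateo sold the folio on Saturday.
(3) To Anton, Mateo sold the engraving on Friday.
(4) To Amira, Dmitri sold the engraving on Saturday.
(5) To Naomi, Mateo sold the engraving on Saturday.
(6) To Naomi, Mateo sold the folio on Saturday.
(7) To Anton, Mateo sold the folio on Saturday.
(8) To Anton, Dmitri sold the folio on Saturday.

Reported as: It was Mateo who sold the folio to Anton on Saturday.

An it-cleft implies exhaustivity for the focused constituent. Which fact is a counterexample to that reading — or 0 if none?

8

Focus of the cleft: "Mateo" (the agent). Presupposed background: same thing, recipient, setting (the folio / Anton / on Saturday).
Exhaustivity: Mateo is the only agent satisfying that background.
But fact (8) also has same thing, recipient, setting (the folio / Anton / on Saturday), with agent = Dmitri — so the exhaustive reading fails.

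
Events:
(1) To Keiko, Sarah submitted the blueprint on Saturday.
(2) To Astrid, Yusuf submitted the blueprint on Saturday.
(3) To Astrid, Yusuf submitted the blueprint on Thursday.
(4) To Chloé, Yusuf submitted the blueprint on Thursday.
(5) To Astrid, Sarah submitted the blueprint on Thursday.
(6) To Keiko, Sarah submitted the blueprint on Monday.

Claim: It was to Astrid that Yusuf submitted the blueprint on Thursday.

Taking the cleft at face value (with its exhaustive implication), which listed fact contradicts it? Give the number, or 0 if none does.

4

Focus of the cleft: "Astrid" (the recipient). Presupposed background: same agent, thing, setting (Yusuf / the blueprint / on Thursday).
Exhaustivity: Astrid is the only recipient satisfying that background.
Fact (4) shares the background but with recipient = Chloé; exhaustivity is violated.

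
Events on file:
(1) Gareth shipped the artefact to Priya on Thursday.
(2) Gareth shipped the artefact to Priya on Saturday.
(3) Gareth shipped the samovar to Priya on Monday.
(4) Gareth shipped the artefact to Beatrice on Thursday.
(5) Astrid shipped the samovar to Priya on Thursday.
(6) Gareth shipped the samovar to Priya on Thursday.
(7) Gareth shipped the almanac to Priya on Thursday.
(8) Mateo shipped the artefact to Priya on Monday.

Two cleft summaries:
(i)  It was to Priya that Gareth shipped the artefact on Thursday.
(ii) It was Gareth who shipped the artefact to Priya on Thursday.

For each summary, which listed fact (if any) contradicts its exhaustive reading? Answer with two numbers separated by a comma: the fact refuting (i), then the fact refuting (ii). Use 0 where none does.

Summary (i) focuses "Priya" (the recipient); background agent = Gareth, thing = the artefact, setting = on Thursday. Fact (4) matches that background with recipient = Beatrice — refutes (i).
Summary (ii) focuses "Gareth" (the agent); background thing = the artefact, recipient = Priya, setting = on Thursday. No fact matches that background with a different agent, so 0.

4, 0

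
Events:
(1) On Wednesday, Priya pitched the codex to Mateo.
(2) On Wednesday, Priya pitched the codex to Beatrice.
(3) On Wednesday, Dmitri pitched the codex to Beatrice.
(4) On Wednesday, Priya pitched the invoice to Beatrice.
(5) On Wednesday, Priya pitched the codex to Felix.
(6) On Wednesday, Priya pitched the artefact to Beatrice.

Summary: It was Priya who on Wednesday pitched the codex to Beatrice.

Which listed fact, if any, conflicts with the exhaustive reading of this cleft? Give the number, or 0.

The cleft puts "Priya" in focus and presupposes the open proposition with thing = the codex, recipient = Beatrice, setting = on Wednesday.
Exhaustivity: Priya is the only agent satisfying that background.
But fact (3) also has thing = the codex, recipient = Beatrice, setting = on Wednesday, with agent = Dmitri — so the exhaustive reading fails.

3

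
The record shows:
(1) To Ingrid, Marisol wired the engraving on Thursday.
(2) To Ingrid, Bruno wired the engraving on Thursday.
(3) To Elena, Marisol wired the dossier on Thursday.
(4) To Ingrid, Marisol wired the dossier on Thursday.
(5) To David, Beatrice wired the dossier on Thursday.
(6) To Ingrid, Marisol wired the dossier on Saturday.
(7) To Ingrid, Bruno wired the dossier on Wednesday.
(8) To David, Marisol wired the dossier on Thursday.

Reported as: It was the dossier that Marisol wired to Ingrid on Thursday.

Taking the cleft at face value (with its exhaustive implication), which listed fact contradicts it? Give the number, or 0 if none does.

1

Focus of the cleft: "the dossier" (the thing). Presupposed background: same agent, recipient, setting (Marisol / Ingrid / on Thursday).
The exhaustive reading says no other thing fits that background.
But fact (1) also has same agent, recipient, setting (Marisol / Ingrid / on Thursday), with thing = the engraving — so the exhaustive reading fails.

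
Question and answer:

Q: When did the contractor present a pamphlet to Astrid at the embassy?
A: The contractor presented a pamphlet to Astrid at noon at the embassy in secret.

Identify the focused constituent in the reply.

at noon

The wh-word "when" asks about the time.
In the answer, "the contractor", "a pamphlet", "to Astrid" and "at the embassy" are given — repeated from the question.
"in secret" is also new, but it specifies the manner, which is not what the question asks about — so it is not the focus.
The constituent filling the time gap is "at noon"; that is the focus.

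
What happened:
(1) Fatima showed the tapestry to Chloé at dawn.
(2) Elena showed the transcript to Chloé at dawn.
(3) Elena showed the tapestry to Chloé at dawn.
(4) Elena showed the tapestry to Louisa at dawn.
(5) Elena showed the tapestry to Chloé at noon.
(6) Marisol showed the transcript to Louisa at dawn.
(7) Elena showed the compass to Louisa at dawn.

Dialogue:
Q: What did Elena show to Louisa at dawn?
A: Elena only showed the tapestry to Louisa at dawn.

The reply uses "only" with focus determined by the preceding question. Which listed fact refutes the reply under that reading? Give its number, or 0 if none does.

The question "What did ...?" targets the thing, so in the reply the focus falls on "the tapestry".
"Only" then excludes alternative things while the background — agent = Elena, recipient = Louisa, setting = at dawn — is held fixed.
Fact (7) keeps agent = Elena, recipient = Louisa, setting = at dawn but has thing = the compass; that refutes the reply.
(Fact (3) would refute a reading with focus on the recipient — but that is not what the question asks.)

7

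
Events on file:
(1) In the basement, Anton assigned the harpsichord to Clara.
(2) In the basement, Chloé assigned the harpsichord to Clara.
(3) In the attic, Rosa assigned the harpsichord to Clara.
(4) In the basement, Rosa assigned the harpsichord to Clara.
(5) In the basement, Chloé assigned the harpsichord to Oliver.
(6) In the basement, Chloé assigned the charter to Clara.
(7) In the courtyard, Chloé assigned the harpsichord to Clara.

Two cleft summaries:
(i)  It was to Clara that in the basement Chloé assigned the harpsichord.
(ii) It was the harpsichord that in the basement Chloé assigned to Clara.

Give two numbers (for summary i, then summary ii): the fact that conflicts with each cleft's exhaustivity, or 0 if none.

Summary (i) focuses "Clara" (the recipient); background Chloé as agent and the harpsichord as thing and in the basement as setting. Fact (5) matches that background with recipient = Oliver — refutes (i).
Summary (ii) focuses "the harpsichord" (the thing); background Chloé as agent and Clara as recipient and in the basement as setting. Fact (6) matches that background with thing = the charter — refutes (ii).

5, 6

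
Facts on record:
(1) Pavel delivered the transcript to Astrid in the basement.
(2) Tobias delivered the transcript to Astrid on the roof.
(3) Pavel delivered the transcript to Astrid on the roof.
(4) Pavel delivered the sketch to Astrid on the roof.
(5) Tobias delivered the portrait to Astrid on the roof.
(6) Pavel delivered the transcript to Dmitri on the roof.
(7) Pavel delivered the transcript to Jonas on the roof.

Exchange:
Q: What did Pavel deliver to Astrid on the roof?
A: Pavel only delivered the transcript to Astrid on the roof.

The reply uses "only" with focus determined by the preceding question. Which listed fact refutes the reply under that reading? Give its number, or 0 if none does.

The question "What did ...?" targets the thing, so in the reply the focus falls on "the transcript".
"Only" then excludes alternative things while the background — Pavel as agent and Astrid as recipient and on the roof as setting — is held fixed.
Fact (4) keeps Pavel as agent and Astrid as recipient and on the roof as setting but has thing = the sketch; that refutes the reply.
(Fact (1) would refute a reading with focus on the setting — but that is not what the question asks.)

4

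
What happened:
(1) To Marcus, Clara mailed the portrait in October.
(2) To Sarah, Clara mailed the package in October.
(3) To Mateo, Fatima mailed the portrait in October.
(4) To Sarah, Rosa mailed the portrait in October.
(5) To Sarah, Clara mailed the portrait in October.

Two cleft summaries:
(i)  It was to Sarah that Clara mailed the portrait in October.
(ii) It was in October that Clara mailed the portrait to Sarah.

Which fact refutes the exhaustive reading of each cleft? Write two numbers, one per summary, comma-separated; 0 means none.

1, 0

Summary (i) focuses "Sarah" (the recipient); background agent = Clara, thing = the portrait, setting = in October. Fact (1) matches that background with recipient = Marcus — refutes (i).
Summary (ii) focuses "in October" (the setting); background agent = Clara, thing = the portrait, recipient = Sarah. No fact matches that background with a different setting, so 0.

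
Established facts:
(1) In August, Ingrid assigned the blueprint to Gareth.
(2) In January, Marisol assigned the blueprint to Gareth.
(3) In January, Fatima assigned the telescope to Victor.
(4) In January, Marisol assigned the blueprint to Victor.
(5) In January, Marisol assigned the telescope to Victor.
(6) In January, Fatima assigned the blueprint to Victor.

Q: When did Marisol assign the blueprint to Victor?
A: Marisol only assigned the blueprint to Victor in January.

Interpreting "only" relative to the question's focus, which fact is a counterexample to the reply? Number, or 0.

Answering "When did ...?" puts focus on the setting — here, "in January".
"Only" then excludes alternative settings while the background — agent = Marisol, thing = the blueprint, recipient = Victor — is held fixed.
No listed fact shares that background with another setting. Nothing contradicts the reply.
(Fact (2) would refute a reading with focus on the recipient — but that is not what the question asks.)

0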